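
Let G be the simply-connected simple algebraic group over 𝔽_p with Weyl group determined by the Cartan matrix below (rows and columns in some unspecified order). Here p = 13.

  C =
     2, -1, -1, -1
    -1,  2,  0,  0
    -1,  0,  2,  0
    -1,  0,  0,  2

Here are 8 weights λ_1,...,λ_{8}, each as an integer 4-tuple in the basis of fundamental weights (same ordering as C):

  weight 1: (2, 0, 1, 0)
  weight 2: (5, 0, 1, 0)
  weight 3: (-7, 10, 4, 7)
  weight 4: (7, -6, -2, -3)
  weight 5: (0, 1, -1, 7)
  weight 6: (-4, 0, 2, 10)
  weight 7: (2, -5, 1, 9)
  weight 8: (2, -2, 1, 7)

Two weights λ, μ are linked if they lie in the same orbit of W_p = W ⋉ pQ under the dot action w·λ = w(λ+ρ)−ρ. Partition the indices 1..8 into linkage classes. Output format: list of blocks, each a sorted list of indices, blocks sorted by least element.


Root system D_4: the 4×4 matrix C matches after relabeling.

Ā_13 reps of the 8 weights (D_4, coords as presented):

  [1] (3, 1, 2, 1);  [2] (3, 1, 2, 1);  [3] (0, 5, 1, 2);  [4] (0, 5, 1, 2);  [5] (1, 2, 0, 8);  [6] (1, 2, 0, 8);  [7] (1, 2, 0, 8);  [8] (0, 1, 2, 8)

Linkage partition of the 8 weights (4 classes, p=13):

[[1, 2], [3, 4], [5, 6, 7], [8]]


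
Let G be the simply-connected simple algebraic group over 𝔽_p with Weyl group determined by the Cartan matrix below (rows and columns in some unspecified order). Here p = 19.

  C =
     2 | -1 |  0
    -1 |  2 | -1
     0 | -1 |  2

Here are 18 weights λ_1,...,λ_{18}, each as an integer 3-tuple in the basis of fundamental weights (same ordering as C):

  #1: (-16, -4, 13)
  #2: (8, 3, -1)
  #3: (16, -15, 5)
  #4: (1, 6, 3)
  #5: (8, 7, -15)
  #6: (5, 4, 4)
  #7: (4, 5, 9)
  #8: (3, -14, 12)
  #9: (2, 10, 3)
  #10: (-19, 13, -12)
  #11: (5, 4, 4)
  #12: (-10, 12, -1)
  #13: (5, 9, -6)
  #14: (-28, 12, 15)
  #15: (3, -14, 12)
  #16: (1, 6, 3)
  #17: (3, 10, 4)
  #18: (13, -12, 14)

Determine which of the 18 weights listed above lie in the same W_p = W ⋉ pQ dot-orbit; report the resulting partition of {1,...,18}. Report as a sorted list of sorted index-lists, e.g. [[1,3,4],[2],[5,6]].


Cartan matrix: type A_3 (|W|=24); un-permuting the 3 rows.

Alcove-folded reps (p=19, 18 weights, presented ϖ-order):

    λ_1 → (3, 11, 4)
    λ_2 → (9, 4, 0)
    λ_3 → (3, 6, 8)
    λ_4 → (2, 7, 4)
    λ_5 → (3, 6, 8)
    λ_6 → (6, 5, 5)
    λ_7 → (3, 6, 8)
    λ_8 → (9, 4, 0)
    λ_9 → (3, 11, 4)
    λ_10 → (3, 11, 4)
    λ_11 → (6, 5, 5)
    λ_12 → (9, 4, 0)
    λ_13 → (6, 5, 5)
    λ_14 → (3, 6, 8)
    λ_15 → (9, 4, 0)
    λ_16 → (2, 7, 4)
    λ_17 → (3, 11, 4)
    λ_18 → (3, 11, 4)

Partition of {1..18} into 5 W_19-dot-orbits:

[[1, 9, 10, 17, 18], [2, 8, 12, 15], [3, 5, 7, 14], [4, 16], [6, 11, 13]]


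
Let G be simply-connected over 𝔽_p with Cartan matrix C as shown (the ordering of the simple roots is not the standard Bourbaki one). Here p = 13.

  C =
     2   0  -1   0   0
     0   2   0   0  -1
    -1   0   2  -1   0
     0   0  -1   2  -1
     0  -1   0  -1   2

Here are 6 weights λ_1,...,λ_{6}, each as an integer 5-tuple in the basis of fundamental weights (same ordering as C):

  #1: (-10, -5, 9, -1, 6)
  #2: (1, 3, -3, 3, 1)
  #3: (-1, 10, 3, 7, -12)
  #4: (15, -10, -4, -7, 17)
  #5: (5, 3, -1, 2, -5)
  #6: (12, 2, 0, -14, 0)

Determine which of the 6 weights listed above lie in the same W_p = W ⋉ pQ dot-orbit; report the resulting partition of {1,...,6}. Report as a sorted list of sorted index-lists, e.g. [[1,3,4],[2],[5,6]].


Dynkin diagram of C (from the 8 off-diagonal −1 entries): A_5.

W_13-reps of the 6 weights in Ā_13 (same 5-coord order as C):

    λ_1+ρ ↦ (5, 0, 1, 0, 3)
    λ_2+ρ ↦ (0, 4, 2, 2, 2)
    λ_3+ρ ↦ (0, 0, 1, 3, 8)
    λ_4+ρ ↦ (5, 0, 1, 0, 3)
    λ_5+ρ ↦ (5, 0, 1, 0, 3)
    λ_6+ρ ↦ (0, 0, 1, 3, 8)

Grouping the 6 weights by Ā_13-representative: 3 linkage classes.

[[1, 4, 5], [2], [3, 6]]


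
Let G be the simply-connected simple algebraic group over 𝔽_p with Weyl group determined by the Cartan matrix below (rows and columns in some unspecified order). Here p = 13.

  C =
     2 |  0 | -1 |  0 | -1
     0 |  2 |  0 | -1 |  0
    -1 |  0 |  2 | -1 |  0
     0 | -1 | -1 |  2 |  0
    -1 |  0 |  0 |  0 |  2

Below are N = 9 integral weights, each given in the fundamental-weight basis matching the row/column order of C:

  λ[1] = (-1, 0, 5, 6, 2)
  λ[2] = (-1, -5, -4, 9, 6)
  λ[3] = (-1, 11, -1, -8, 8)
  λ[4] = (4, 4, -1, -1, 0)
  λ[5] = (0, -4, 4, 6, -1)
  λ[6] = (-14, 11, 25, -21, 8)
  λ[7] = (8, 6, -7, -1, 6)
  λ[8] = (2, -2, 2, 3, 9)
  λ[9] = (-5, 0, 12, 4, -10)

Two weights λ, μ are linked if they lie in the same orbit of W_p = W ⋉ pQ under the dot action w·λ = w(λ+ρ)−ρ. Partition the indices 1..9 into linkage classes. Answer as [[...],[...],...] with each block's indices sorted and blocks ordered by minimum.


Dynkin diagram of C (from the 8 off-diagonal −1 entries): A_5.

Folding the 9 weights λ_j+ρ into Ā_13 (reps in the given 5-coord order):

  λ_1+ρ ↦ (1, 3, 5, 4, 0)
  λ_2+ρ ↦ (3, 3, 0, 3, 3)
  λ_3+ρ ↦ (7, 4, 0, 0, 1)
  λ_4+ρ ↦ (5, 5, 0, 0, 1)
  λ_5+ρ ↦ (1, 3, 5, 4, 0)
  λ_6+ρ ↦ (7, 4, 0, 0, 1)
  λ_7+ρ ↦ (3, 3, 0, 3, 3)
  λ_8+ρ ↦ (3, 3, 0, 3, 3)
  λ_9+ρ ↦ (7, 4, 0, 0, 1)

The 9 indices split into 4 linkage classes (same alcove rep ⇔ same W_13-dot-orbit):

[[1, 5], [2, 7, 8], [3, 6, 9], [4]]


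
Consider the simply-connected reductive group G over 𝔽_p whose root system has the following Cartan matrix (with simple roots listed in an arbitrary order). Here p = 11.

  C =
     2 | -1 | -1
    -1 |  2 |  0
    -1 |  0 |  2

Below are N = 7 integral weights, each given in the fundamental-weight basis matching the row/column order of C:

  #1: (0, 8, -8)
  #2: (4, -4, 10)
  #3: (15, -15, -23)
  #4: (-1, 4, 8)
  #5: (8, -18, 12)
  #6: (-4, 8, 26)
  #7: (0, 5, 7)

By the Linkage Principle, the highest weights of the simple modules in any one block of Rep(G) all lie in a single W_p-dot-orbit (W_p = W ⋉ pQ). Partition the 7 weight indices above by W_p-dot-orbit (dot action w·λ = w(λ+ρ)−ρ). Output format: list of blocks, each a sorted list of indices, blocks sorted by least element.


Dynkin diagram of C (from the 4 off-diagonal −1 entries): A_3.

Folding the 7 weights λ_j+ρ into Ā_11 (reps in the given 3-coord order):

  λ_1+ρ ↦ (6, 3, 1)
  λ_2+ρ ↦ (0, 2, 6)
  λ_3+ρ ↦ (0, 2, 6)
  λ_4+ρ ↦ (0, 2, 6)
  λ_5+ρ ↦ (0, 2, 6)
  λ_6+ρ ↦ (0, 2, 6)
  λ_7+ρ ↦ (1, 2, 4)

Partition of {1..7} into 3 W_11-dot-orbits:

[[1], [2, 3, 4, 5, 6], [7]]


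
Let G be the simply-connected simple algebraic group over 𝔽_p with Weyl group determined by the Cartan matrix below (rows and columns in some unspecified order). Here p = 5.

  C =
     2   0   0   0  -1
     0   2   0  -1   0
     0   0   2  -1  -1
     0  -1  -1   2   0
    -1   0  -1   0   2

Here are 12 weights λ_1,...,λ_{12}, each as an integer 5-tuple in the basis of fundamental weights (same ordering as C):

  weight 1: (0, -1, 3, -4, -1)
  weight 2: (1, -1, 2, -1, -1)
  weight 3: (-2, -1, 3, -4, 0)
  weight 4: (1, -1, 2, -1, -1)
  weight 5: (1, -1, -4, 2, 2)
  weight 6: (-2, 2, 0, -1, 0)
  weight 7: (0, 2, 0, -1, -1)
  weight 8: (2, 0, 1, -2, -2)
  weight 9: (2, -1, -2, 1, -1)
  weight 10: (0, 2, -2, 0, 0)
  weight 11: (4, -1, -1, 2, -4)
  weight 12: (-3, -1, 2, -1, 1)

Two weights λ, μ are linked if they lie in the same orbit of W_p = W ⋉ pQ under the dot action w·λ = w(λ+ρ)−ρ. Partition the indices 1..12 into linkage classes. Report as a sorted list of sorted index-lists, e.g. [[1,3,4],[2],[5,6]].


A_5 Cartan matrix, 5 simple roots permuted; ρ=(1,1,1,1,1).

λ_j+ρ reflected into Ā_5 (⟨·,θ^∨⟩≤5); 5-tuples as given:

  λ_1 → (1, 3, 1, 0, 0) · λ_2 → (2, 0, 3, 0, 0) · λ_3 → (1, 3, 1, 0, 0) · λ_4 → (2, 0, 3, 0, 0) · λ_5 → (2, 0, 3, 0, 0) · λ_6 → (1, 3, 1, 0, 0) · λ_7 → (1, 3, 1, 0, 0) · λ_8 → (2, 0, 0, 1, 1) · λ_9 → (2, 0, 0, 1, 1) · λ_10 → (1, 3, 1, 0, 0) · λ_11 → (2, 0, 3, 0, 0) · λ_12 → (2, 0, 3, 0, 0)

Grouping the 12 weights by Ā_5-representative: 3 linkage classes.

[[1, 3, 6, 7, 10], [2, 4, 5, 11, 12], [8, 9]]


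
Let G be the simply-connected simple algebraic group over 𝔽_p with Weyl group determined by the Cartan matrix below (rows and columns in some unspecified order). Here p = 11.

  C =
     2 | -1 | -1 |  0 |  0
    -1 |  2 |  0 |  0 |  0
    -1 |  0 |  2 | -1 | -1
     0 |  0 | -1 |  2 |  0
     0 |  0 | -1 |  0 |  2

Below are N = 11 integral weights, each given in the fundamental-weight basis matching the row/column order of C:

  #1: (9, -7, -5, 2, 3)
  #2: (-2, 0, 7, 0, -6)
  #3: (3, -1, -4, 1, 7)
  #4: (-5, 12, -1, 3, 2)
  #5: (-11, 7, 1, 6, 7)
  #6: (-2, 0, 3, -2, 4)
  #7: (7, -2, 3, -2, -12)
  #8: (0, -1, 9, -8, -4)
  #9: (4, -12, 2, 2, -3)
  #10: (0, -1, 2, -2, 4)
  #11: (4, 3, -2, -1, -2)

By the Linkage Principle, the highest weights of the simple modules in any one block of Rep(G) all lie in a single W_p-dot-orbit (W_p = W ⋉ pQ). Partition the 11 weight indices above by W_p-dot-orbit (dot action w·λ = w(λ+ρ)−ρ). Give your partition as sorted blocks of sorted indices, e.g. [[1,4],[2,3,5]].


Type D_5, rank 5, |W|=1920; reorder rows/cols to standard.

Folding the 11 weights λ_j+ρ into Ā_11 (reps in the given 5-coord order):

  1: (2, 4, 1, 1, 0)
  2: (0, 0, 2, 1, 5)
  3: (0, 0, 2, 1, 5)
  4: (2, 4, 1, 1, 0)
  5: (2, 4, 1, 1, 0)
  6: (0, 0, 2, 1, 5)
  7: (0, 0, 0, 7, 3)
  8: (0, 0, 0, 7, 3)
  9: (0, 5, 0, 2, 3)
  10: (0, 0, 2, 1, 5)
  11: (2, 4, 1, 1, 0)

The 11 indices split into 4 linkage classes (same alcove rep ⇔ same W_11-dot-orbit):

[[1, 4, 5, 11], [2, 3, 6, 10], [7, 8], [9]]


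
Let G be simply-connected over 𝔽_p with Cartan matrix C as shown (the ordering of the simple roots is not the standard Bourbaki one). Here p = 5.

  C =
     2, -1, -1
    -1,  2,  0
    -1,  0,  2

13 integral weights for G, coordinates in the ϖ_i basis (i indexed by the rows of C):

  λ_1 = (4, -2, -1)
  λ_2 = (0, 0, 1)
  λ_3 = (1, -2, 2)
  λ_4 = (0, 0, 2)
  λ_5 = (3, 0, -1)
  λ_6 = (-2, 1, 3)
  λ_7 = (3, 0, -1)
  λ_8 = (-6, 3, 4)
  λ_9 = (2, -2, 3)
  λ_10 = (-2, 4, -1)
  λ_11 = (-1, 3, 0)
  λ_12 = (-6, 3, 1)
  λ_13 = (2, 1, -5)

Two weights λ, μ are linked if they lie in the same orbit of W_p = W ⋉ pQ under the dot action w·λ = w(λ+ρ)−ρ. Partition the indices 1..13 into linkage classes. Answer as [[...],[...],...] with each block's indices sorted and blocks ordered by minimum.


Dynkin diagram of C (from the 4 off-diagonal −1 entries): A_3.

Folding the 13 weights λ_j+ρ into Ā_5 (reps in the given 3-coord order):

  λ_1 → (4, 1, 0);  λ_2 → (1, 1, 2);  λ_3 → (1, 1, 3);  λ_4 → (1, 1, 3);  λ_5 → (4, 1, 0);  λ_6 → (1, 1, 3);  λ_7 → (4, 1, 0);  λ_8 → (4, 1, 0);  λ_9 → (1, 1, 2);  λ_10 → (0, 4, 1);  λ_11 → (0, 4, 1);  λ_12 → (1, 1, 3);  λ_13 → (1, 1, 3)

Partition of {1..13} into 4 W_5-dot-orbits:

[[1, 5, 7, 8], [2, 9], [3, 4, 6, 12, 13], [10, 11]]


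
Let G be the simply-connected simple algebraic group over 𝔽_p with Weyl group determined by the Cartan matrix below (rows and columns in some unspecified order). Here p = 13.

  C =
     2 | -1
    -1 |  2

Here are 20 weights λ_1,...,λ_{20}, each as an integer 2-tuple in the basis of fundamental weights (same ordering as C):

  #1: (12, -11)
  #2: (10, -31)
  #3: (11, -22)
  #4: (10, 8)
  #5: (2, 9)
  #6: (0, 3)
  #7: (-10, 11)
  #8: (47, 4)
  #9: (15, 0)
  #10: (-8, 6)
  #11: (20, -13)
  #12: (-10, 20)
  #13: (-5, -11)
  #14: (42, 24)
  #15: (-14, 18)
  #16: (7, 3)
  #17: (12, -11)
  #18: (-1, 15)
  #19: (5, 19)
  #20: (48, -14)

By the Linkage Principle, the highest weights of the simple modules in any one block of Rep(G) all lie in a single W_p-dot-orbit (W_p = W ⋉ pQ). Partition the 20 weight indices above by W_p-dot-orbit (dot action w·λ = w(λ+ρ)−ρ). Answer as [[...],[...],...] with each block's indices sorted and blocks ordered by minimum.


C ↔ A_2 under row/col permutation; |W(A_2)| = 6.

λ_j+ρ reflected into Ā_13 (⟨·,θ^∨⟩≤13); 2-tuples as given:

  λ_1 → (3, 10)
  λ_2 → (4, 2)
  λ_3 → (1, 4)
  λ_4 → (4, 2)
  λ_5 → (3, 10)
  λ_6 → (1, 4)
  λ_7 → (9, 3)
  λ_8 → (8, 4)
  λ_9 → (9, 3)
  λ_10 → (7, 0)
  λ_11 → (1, 4)
  λ_12 → (1, 4)
  λ_13 → (9, 3)
  λ_14 → (9, 3)
  λ_15 → (7, 0)
  λ_16 → (8, 4)
  λ_17 → (3, 10)
  λ_18 → (3, 10)
  λ_19 → (7, 0)
  λ_20 → (3, 10)

6 distinct reps among the 20 weights ⇒ 6 W_13-linkage classes:

[[1, 5, 17, 18, 20], [2, 4], [3, 6, 11, 12], [7, 9, 13, 14], [8, 16], [10, 15, 19]]


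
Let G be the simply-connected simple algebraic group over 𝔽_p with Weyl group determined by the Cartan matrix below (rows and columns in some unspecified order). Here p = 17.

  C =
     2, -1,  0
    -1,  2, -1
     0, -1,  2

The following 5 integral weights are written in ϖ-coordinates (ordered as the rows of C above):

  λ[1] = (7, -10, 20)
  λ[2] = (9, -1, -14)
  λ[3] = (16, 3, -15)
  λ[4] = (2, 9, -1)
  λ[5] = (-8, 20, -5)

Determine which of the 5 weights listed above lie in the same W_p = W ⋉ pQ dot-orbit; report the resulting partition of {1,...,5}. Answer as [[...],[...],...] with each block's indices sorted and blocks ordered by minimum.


A_3 Cartan matrix, 3 simple roots permuted; ρ=(1,1,1).

Alcove-folded reps (p=17, 5 weights, presented ϖ-order):

  1: (3, 5, 8)
  2: (3, 10, 0)
  3: (3, 10, 0)
  4: (3, 10, 0)
  5: (3, 10, 0)

The 5 indices split into 2 linkage classes (same alcove rep ⇔ same W_17-dot-orbit):

[[1], [2, 3, 4, 5]]


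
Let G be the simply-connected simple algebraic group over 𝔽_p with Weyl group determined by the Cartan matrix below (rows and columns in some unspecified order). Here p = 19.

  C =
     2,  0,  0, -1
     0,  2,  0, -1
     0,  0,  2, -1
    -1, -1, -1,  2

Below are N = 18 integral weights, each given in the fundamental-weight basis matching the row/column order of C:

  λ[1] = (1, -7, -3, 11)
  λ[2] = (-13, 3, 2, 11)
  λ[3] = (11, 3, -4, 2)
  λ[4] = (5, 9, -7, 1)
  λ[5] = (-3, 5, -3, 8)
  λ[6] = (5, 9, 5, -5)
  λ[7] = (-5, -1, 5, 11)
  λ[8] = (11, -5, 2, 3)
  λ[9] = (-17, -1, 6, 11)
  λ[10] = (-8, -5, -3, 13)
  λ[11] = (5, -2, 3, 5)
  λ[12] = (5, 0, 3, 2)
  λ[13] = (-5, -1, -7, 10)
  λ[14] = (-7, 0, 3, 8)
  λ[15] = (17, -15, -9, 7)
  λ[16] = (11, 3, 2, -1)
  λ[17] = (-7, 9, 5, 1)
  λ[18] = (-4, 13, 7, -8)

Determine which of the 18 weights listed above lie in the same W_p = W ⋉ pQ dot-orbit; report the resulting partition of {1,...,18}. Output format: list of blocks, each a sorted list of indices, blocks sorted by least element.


D_4 Cartan matrix, 4 simple roots permuted; ρ=(1,1,1,1).

Alcove-folded reps (p=19, 18 weights, presented ϖ-order):

    1: (2, 6, 2, 4)
    2: (12, 4, 3, 0)
    3: (12, 4, 3, 0)
    4: (2, 6, 2, 4)
    5: (2, 6, 2, 4)
    6: (2, 6, 2, 4)
    7: (4, 0, 6, 1)
    8: (12, 4, 3, 0)
    9: (12, 4, 3, 0)
    10: (7, 4, 2, 1)
    11: (6, 1, 4, 3)
    12: (6, 1, 4, 3)
    13: (4, 0, 6, 1)
    14: (6, 1, 4, 3)
    15: (4, 0, 6, 1)
    16: (12, 4, 3, 0)
    17: (2, 6, 2, 4)
    18: (7, 4, 2, 1)

Linkage partition of the 18 weights (5 classes, p=19):

[[1, 4, 5, 6, 17], [2, 3, 8, 9, 16], [7, 13, 15], [10, 18], [11, 12, 14]]


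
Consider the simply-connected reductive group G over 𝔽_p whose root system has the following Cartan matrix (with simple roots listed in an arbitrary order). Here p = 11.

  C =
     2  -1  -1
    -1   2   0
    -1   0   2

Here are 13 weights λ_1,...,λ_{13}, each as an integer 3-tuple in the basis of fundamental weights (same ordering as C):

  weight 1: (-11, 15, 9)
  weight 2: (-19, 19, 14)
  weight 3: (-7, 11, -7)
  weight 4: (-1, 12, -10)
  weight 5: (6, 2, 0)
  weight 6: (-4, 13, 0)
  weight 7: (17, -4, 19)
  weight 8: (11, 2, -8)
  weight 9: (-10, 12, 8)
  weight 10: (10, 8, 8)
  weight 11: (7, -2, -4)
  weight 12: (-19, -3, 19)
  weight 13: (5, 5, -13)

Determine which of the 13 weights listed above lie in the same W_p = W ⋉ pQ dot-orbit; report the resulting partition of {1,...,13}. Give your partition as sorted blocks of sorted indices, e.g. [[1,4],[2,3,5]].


Dynkin diagram of C (from the 4 off-diagonal −1 entries): A_3.

Each λ_j+ρ reduced to Ā_11; 3-tuples below use C's row order:

  λ_1+ρ ↦ (5, 1, 5)
  λ_2+ρ ↦ (2, 3, 2)
  λ_3+ρ ↦ (5, 1, 5)
  λ_4+ρ ↦ (7, 2, 2)
  λ_5+ρ ↦ (7, 3, 1)
  λ_6+ρ ↦ (0, 8, 1)
  λ_7+ρ ↦ (2, 3, 2)
  λ_8+ρ ↦ (4, 1, 3)
  λ_9+ρ ↦ (7, 2, 2)
  λ_10+ρ ↦ (7, 2, 2)
  λ_11+ρ ↦ (4, 1, 3)
  λ_12+ρ ↦ (7, 2, 2)
  λ_13+ρ ↦ (5, 1, 5)

The 13 indices split into 6 linkage classes (same alcove rep ⇔ same W_11-dot-orbit):

[[1, 3, 13], [2, 7], [4, 9, 10, 12], [5], [6], [8, 11]]


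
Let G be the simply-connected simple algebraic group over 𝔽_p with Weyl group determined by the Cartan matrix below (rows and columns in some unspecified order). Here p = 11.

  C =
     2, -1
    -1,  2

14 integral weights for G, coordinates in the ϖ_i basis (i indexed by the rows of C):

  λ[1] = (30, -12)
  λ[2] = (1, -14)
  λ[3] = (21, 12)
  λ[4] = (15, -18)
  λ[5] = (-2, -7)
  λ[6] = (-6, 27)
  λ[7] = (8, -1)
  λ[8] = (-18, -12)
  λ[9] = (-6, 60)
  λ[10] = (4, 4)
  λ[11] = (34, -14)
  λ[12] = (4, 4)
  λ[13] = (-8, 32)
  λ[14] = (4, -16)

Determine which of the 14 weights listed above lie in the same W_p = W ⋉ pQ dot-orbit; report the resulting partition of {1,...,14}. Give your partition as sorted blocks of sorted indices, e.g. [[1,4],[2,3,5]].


Cartan matrix: type A_2 (|W|=6); un-permuting the 2 rows.

λ_j+ρ reflected into Ā_11 (⟨·,θ^∨⟩≤11); 2-tuples as given:

  λ_1+ρ ↦ (9, 0)
  λ_2+ρ ↦ (9, 0)
  λ_3+ρ ↦ (9, 0)
  λ_4+ρ ↦ (5, 5)
  λ_5+ρ ↦ (6, 1)
  λ_6+ρ ↦ (5, 5)
  λ_7+ρ ↦ (9, 0)
  λ_8+ρ ↦ (0, 6)
  λ_9+ρ ↦ (5, 5)
  λ_10+ρ ↦ (5, 5)
  λ_11+ρ ↦ (9, 0)
  λ_12+ρ ↦ (5, 5)
  λ_13+ρ ↦ (0, 7)
  λ_14+ρ ↦ (6, 1)

Grouping the 14 weights by Ā_11-representative: 5 linkage classes.

[[1, 2, 3, 7, 11], [4, 6, 9, 10, 12], [5, 14], [8], [13]]


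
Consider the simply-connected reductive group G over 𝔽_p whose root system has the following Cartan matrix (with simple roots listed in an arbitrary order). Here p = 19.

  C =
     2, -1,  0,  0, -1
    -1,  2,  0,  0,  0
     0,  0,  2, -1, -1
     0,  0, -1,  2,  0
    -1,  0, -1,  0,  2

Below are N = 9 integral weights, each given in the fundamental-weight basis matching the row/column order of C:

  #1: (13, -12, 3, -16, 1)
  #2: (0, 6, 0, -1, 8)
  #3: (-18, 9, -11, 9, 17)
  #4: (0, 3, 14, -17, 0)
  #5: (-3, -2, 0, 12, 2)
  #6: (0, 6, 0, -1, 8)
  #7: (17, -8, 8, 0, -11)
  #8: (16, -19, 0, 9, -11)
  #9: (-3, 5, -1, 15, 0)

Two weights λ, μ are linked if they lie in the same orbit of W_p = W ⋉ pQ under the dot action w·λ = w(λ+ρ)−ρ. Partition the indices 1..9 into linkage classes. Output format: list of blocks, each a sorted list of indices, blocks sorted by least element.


Dynkin diagram of C (from the 8 off-diagonal −1 entries): A_5.

Each λ_j+ρ reduced to Ā_19; 5-tuples below use C's row order:

  λ_1+ρ ↦ (6, 4, 2, 3, 3) · λ_2+ρ ↦ (1, 7, 1, 0, 9) · λ_3+ρ ↦ (1, 7, 1, 0, 9) · λ_4+ρ ↦ (1, 2, 1, 13, 0) · λ_5+ρ ↦ (1, 2, 1, 13, 0) · λ_6+ρ ↦ (1, 7, 1, 0, 9) · λ_7+ρ ↦ (1, 7, 1, 0, 9) · λ_8+ρ ↦ (1, 7, 1, 0, 9) · λ_9+ρ ↦ (1, 2, 1, 13, 0)

Linkage partition of the 9 weights (3 classes, p=19):

[[1], [2, 3, 6, 7, 8], [4, 5, 9]]


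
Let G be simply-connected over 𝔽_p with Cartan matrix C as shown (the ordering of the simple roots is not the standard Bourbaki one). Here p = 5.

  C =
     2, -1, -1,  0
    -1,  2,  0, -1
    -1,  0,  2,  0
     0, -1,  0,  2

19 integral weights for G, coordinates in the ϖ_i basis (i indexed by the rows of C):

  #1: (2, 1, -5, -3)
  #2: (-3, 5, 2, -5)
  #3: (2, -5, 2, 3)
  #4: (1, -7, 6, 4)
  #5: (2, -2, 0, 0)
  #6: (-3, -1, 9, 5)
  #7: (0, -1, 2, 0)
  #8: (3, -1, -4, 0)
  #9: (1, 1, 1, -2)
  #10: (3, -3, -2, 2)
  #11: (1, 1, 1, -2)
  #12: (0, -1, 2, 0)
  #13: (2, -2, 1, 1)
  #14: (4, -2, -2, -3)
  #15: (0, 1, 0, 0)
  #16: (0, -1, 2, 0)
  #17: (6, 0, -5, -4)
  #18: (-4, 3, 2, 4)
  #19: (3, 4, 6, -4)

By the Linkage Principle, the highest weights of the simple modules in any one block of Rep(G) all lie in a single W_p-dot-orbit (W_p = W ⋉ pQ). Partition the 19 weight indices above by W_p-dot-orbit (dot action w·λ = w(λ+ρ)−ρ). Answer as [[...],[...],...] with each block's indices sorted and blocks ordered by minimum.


Dynkin diagram of C (from the 6 off-diagonal −1 entries): A_4.

λ_j+ρ reflected into Ā_5 (⟨·,θ^∨⟩≤5); 4-tuples as given:

  λ_1+ρ ↦ (0, 1, 3, 1)
  λ_2+ρ ↦ (1, 0, 1, 2)
  λ_3+ρ ↦ (1, 2, 1, 1)
  λ_4+ρ ↦ (1, 2, 1, 1)
  λ_5+ρ ↦ (2, 1, 1, 0)
  λ_6+ρ ↦ (0, 1, 3, 1)
  λ_7+ρ ↦ (1, 0, 3, 1)
  λ_8+ρ ↦ (1, 0, 3, 1)
  λ_9+ρ ↦ (2, 1, 1, 0)
  λ_10+ρ ↦ (1, 2, 1, 1)
  λ_11+ρ ↦ (2, 1, 1, 0)
  λ_12+ρ ↦ (1, 0, 3, 1)
  λ_13+ρ ↦ (2, 1, 1, 0)
  λ_14+ρ ↦ (1, 2, 1, 1)
  λ_15+ρ ↦ (1, 2, 1, 1)
  λ_16+ρ ↦ (1, 0, 3, 1)
  λ_17+ρ ↦ (1, 0, 1, 2)
  λ_18+ρ ↦ (1, 0, 3, 1)
  λ_19+ρ ↦ (2, 1, 1, 0)

Partition of {1..19} into 5 W_5-dot-orbits:

[[1, 6], [2, 17], [3, 4, 10, 14, 15], [5, 9, 11, 13, 19], [7, 8, 12, 16, 18]]


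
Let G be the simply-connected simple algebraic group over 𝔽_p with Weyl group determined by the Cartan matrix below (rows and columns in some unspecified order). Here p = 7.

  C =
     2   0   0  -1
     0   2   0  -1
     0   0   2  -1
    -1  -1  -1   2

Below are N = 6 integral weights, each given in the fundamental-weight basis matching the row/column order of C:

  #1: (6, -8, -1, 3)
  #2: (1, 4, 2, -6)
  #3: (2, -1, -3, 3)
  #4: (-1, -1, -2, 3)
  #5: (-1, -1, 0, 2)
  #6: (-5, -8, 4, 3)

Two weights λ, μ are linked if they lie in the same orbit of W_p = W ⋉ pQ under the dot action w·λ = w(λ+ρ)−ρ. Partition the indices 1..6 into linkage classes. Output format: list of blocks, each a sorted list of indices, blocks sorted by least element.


Root system D_4: the 4×4 matrix C matches after relabeling.

Alcove-folded reps (p=7, 6 weights, presented ϖ-order):

  1: (0, 0, 1, 3) · 2: (3, 0, 2, 0) · 3: (3, 0, 2, 0) · 4: (0, 0, 1, 3) · 5: (0, 0, 1, 3) · 6: (3, 0, 2, 0)

Linkage partition of the 6 weights (2 classes, p=7):

[[1, 4, 5], [2, 3, 6]]


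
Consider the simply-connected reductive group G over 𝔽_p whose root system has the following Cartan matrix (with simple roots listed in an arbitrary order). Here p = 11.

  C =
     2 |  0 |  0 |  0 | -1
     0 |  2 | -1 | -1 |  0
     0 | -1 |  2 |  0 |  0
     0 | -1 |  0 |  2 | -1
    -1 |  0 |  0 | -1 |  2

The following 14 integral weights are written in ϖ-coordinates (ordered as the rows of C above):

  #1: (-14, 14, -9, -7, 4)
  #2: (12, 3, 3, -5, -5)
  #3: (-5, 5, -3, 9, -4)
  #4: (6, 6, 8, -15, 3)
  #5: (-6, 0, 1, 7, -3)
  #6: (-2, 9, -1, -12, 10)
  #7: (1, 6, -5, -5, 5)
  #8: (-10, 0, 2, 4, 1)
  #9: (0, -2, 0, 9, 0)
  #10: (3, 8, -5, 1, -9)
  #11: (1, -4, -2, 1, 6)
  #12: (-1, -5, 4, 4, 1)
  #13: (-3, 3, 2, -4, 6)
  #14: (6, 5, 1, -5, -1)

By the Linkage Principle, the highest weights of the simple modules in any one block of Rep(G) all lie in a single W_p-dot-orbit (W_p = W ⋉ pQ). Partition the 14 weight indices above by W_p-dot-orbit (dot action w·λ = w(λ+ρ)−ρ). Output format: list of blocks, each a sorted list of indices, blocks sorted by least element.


Root system A_5: the 5×5 matrix C matches after relabeling.

Alcove-folded reps (p=11, 14 weights, presented ϖ-order):

  [1] (1, 4, 1, 1, 2)
  [2] (3, 2, 2, 0, 4)
  [3] (2, 1, 3, 3, 2)
  [4] (2, 1, 3, 3, 2)
  [5] (2, 1, 2, 1, 5)
  [6] (0, 0, 1, 9, 1)
  [7] (2, 1, 3, 3, 2)
  [8] (2, 1, 2, 1, 5)
  [9] (0, 0, 1, 9, 1)
  [10] (2, 1, 3, 3, 2)
  [11] (2, 1, 2, 1, 5)
  [12] (0, 4, 1, 1, 2)
  [13] (2, 1, 3, 3, 2)
  [14] (3, 2, 2, 0, 4)

Grouping the 14 weights by Ā_11-representative: 6 linkage classes.

[[1], [2, 14], [3, 4, 7, 10, 13], [5, 8, 11], [6, 9], [12]]


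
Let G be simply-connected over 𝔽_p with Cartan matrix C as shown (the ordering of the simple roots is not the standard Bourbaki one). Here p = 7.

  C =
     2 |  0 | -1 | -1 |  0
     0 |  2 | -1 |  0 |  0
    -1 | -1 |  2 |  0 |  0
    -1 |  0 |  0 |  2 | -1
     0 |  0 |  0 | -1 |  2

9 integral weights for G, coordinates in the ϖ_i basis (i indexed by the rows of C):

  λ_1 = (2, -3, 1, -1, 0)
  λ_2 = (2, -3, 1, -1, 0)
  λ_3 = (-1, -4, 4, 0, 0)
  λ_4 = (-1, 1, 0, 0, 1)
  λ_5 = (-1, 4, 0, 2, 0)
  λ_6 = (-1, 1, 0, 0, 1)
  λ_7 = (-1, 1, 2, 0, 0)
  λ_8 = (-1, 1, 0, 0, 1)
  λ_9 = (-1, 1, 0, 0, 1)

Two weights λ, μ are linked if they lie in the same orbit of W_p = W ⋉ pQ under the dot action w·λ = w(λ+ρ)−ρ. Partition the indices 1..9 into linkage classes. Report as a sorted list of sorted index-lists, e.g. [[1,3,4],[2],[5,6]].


Root system A_5: the 5×5 matrix C matches after relabeling.

W_7-reps of the 9 weights in Ā_7 (same 5-coord order as C):

    [1] (3, 2, 0, 0, 1)
    [2] (3, 2, 0, 0, 1)
    [3] (0, 3, 2, 1, 1)
    [4] (0, 2, 1, 1, 2)
    [5] (0, 2, 1, 1, 2)
    [6] (0, 2, 1, 1, 2)
    [7] (0, 2, 3, 1, 1)
    [8] (0, 2, 1, 1, 2)
    [9] (0, 2, 1, 1, 2)

Linkage partition of the 9 weights (4 classes, p=7):

[[1, 2], [3], [4, 5, 6, 8, 9], [7]]


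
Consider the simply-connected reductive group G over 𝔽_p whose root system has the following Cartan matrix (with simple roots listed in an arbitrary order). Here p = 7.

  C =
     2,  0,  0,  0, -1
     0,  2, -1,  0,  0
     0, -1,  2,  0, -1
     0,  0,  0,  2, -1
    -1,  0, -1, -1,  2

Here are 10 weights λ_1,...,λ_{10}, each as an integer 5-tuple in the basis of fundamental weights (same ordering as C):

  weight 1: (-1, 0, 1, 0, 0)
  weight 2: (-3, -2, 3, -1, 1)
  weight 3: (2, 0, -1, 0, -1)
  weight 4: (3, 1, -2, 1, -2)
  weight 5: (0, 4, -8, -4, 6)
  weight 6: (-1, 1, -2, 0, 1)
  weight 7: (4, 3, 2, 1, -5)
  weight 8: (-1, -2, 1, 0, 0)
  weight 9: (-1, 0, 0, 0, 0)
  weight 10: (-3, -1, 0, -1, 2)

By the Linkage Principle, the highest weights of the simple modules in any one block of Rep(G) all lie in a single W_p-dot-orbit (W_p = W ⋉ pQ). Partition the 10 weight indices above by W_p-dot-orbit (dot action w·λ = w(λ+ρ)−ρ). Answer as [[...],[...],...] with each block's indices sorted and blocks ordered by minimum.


Dynkin diagram of C (from the 8 off-diagonal −1 entries): D_5.

Each λ_j+ρ reduced to Ā_7; 5-tuples below use C's row order:

  λ_1 → (0, 1, 1, 1, 1)
  λ_2 → (2, 1, 1, 0, 0)
  λ_3 → (3, 1, 0, 1, 0)
  λ_4 → (2, 0, 1, 0, 1)
  λ_5 → (2, 1, 1, 0, 0)
  λ_6 → (0, 1, 1, 1, 1)
  λ_7 → (0, 1, 1, 1, 1)
  λ_8 → (0, 1, 1, 1, 1)
  λ_9 → (0, 1, 1, 1, 1)
  λ_10 → (2, 0, 1, 0, 1)

Linkage partition of the 10 weights (4 classes, p=7):

[[1, 6, 7, 8, 9], [2, 5], [3], [4, 10]]


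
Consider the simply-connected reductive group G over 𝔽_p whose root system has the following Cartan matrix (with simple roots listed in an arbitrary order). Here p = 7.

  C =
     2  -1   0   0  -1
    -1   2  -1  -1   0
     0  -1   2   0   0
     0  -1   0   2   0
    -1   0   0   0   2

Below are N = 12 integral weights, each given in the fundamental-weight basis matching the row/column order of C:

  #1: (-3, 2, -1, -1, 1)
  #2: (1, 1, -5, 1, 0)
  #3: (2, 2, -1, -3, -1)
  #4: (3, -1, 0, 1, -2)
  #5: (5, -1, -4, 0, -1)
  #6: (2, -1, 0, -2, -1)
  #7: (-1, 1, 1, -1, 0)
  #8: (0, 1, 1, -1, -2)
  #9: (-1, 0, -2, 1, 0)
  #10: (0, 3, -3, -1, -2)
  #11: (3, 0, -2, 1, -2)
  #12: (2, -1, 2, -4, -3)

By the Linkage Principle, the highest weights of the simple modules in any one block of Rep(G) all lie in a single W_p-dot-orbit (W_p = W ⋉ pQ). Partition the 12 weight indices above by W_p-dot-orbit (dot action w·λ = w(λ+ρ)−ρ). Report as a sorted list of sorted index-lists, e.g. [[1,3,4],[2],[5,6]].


Cartan matrix: type D_5 (|W|=1920); un-permuting the 5 rows.

Alcove-folded reps (p=7, 12 weights, presented ϖ-order):

    λ_1+ρ ↦ (2, 1, 0, 0, 0)
    λ_2+ρ ↦ (0, 2, 2, 0, 1)
    λ_3+ρ ↦ (0, 1, 0, 2, 0)
    λ_4+ρ ↦ (0, 0, 1, 2, 1)
    λ_5+ρ ↦ (0, 1, 0, 2, 0)
    λ_6+ρ ↦ (2, 1, 0, 0, 0)
    λ_7+ρ ↦ (0, 2, 2, 0, 1)
    λ_8+ρ ↦ (0, 2, 2, 0, 1)
    λ_9+ρ ↦ (0, 0, 1, 2, 1)
    λ_10+ρ ↦ (0, 2, 2, 0, 1)
    λ_11+ρ ↦ (0, 0, 1, 2, 1)
    λ_12+ρ ↦ (2, 1, 0, 0, 0)

The 12 indices split into 4 linkage classes (same alcove rep ⇔ same W_7-dot-orbit):

[[1, 6, 12], [2, 7, 8, 10], [3, 5], [4, 9, 11]]


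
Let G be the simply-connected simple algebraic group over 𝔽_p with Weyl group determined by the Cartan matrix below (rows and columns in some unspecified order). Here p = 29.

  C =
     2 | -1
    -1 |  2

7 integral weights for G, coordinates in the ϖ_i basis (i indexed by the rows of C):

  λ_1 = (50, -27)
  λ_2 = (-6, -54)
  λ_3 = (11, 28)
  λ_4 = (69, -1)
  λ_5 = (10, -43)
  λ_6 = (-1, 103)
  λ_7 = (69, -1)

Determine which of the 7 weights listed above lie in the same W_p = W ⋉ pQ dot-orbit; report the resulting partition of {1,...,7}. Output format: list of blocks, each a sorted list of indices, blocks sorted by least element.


Cartan matrix: type A_2 (|W|=6); un-permuting the 2 rows.

Folding the 7 weights λ_j+ρ into Ā_29 (reps in the given 2-coord order):

  1: (3, 4);  2: (0, 24);  3: (0, 17);  4: (0, 17);  5: (16, 2);  6: (0, 17);  7: (0, 17)

The 7 indices split into 4 linkage classes (same alcove rep ⇔ same W_29-dot-orbit):

[[1], [2], [3, 4, 6, 7], [5]]


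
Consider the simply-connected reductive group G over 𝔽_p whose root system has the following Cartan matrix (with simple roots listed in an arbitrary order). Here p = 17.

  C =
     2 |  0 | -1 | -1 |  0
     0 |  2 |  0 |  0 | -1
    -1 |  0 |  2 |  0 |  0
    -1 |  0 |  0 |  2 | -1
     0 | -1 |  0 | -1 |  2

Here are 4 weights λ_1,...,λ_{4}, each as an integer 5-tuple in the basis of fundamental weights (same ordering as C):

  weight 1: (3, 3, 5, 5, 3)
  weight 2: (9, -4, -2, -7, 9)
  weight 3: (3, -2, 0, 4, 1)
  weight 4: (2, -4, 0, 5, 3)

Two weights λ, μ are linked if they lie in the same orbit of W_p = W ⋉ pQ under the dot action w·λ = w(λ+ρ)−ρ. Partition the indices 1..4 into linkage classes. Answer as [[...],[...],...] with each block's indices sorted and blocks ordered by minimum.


Root system A_5: the 5×5 matrix C matches after relabeling.

Each λ_j+ρ reduced to Ā_17; 5-tuples below use C's row order:

  λ_1 → (3, 3, 1, 6, 1) · λ_2 → (3, 3, 1, 6, 1) · λ_3 → (4, 1, 1, 5, 1) · λ_4 → (3, 3, 1, 6, 1)

These 4 weights hit 2 W_17-dot-orbits; sizes (3, 1):

[[1, 2, 4], [3]]


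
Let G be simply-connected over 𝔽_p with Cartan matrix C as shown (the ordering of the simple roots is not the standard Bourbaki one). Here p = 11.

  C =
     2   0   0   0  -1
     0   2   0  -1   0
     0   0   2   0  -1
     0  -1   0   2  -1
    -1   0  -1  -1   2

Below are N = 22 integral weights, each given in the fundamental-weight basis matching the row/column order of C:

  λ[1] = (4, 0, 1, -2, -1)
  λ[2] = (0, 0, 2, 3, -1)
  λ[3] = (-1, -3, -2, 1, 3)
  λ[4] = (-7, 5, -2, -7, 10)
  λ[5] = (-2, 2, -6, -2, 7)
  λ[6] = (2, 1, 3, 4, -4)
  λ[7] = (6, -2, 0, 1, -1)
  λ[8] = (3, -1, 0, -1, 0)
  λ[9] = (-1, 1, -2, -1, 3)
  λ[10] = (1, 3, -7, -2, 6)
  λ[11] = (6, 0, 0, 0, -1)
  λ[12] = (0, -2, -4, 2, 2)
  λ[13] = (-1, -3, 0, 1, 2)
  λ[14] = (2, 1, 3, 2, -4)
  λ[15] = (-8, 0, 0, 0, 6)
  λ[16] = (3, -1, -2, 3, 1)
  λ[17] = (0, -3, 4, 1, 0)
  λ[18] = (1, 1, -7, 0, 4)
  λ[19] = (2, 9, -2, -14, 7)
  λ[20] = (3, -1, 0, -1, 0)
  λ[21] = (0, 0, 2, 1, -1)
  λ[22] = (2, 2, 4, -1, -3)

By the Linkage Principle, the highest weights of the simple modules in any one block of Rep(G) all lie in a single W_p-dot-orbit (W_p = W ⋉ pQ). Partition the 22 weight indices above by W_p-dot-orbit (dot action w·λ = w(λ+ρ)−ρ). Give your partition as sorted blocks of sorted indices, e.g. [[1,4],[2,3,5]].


Root system D_5: the 5×5 matrix C matches after relabeling.

Folding the 22 weights λ_j+ρ into Ā_11 (reps in the given 5-coord order):

  1: (4, 0, 1, 0, 1);  2: (1, 1, 3, 2, 0);  3: (0, 2, 1, 0, 3);  4: (4, 0, 1, 0, 1);  5: (1, 2, 5, 0, 1);  6: (0, 2, 1, 0, 3);  7: (7, 1, 1, 1, 0);  8: (4, 0, 1, 0, 1);  9: (0, 2, 1, 0, 3);  10: (1, 2, 5, 0, 1);  11: (7, 1, 1, 1, 0);  12: (1, 1, 3, 2, 0);  13: (0, 2, 1, 0, 3);  14: (0, 2, 1, 0, 3);  15: (7, 1, 1, 1, 0);  16: (4, 0, 1, 0, 1);  17: (1, 2, 5, 0, 1);  18: (1, 2, 5, 0, 1);  19: (1, 1, 3, 2, 0);  20: (4, 0, 1, 0, 1);  21: (1, 1, 3, 2, 0);  22: (1, 1, 3, 2, 0)

These 22 weights hit 5 W_11-dot-orbits; sizes (5, 5, 5, 4, 3):

[[1, 4, 8, 16, 20], [2, 12, 19, 21, 22], [3, 6, 9, 13, 14], [5, 10, 17, 18], [7, 11, 15]]


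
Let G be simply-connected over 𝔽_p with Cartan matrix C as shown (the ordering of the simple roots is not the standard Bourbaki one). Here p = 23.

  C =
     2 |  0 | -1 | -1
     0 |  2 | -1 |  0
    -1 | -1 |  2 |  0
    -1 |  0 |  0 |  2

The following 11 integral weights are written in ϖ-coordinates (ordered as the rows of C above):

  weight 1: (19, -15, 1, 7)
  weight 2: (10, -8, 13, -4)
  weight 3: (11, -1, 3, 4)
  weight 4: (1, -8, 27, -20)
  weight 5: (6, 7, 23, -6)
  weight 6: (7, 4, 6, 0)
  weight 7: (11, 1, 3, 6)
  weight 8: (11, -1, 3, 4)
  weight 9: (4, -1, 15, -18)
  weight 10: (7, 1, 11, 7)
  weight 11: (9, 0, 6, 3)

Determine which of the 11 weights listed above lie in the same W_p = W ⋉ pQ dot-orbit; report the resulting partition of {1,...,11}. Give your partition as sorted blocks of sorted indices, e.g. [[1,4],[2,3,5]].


A_4 Cartan matrix, 4 simple roots permuted; ρ=(1,1,1,1).

Each λ_j+ρ reduced to Ā_23; 4-tuples below use C's row order:

  [1] (8, 5, 7, 1);  [2] (8, 5, 7, 1);  [3] (12, 0, 4, 5);  [4] (12, 0, 4, 5);  [5] (8, 5, 7, 1);  [6] (8, 5, 7, 1);  [7] (12, 0, 4, 5);  [8] (12, 0, 4, 5);  [9] (12, 0, 4, 5);  [10] (8, 5, 7, 1);  [11] (10, 1, 7, 4)

Linkage partition of the 11 weights (3 classes, p=23):

[[1, 2, 5, 6, 10], [3, 4, 7, 8, 9], [11]]


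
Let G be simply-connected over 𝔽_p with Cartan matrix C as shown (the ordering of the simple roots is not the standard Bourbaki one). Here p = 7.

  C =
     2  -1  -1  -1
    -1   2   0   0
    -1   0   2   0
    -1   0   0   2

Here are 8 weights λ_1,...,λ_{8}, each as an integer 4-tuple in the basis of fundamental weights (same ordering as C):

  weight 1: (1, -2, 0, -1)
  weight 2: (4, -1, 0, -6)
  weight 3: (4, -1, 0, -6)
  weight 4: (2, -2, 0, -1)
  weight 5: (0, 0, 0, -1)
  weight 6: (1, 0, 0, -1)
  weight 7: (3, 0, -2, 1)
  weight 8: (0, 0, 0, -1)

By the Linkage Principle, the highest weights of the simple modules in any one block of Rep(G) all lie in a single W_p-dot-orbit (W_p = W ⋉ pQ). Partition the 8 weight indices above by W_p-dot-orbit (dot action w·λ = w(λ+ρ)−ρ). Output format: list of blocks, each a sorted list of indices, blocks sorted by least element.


C ↔ D_4 under row/col permutation; |W(D_4)| = 192.

Ā_7 reps of the 8 weights (D_4, coords as presented):

    [1] (1, 1, 1, 0)
    [2] (0, 0, 1, 5)
    [3] (0, 0, 1, 5)
    [4] (2, 1, 1, 0)
    [5] (1, 1, 1, 0)
    [6] (2, 1, 1, 0)
    [7] (0, 1, 1, 2)
    [8] (1, 1, 1, 0)

The 8 indices split into 4 linkage classes (same alcove rep ⇔ same W_7-dot-orbit):

[[1, 5, 8], [2, 3], [4, 6], [7]]


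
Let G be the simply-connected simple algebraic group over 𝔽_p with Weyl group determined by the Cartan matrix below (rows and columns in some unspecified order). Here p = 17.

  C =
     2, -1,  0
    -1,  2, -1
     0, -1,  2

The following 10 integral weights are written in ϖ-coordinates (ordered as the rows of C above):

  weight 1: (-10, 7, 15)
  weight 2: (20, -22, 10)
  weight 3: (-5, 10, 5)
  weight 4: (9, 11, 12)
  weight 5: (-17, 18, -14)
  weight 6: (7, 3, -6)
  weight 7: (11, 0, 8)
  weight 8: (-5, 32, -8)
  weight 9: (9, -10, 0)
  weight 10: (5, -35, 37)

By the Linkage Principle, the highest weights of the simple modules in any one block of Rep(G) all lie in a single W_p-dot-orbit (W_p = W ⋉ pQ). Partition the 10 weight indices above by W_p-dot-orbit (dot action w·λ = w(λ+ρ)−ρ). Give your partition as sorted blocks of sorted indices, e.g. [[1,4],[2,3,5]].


Cartan matrix: type A_3 (|W|=24); un-permuting the 3 rows.

λ_j+ρ reflected into Ā_17 (⟨·,θ^∨⟩≤17); 3-tuples as given:

    [1] (1, 1, 8)
    [2] (4, 7, 6)
    [3] (4, 7, 6)
    [4] (7, 1, 4)
    [5] (4, 10, 1)
    [6] (7, 1, 4)
    [7] (7, 1, 4)
    [8] (7, 1, 4)
    [9] (1, 1, 8)
    [10] (4, 7, 6)

4 distinct reps among the 10 weights ⇒ 4 W_17-linkage classes:

[[1, 9], [2, 3, 10], [4, 6, 7, 8], [5]]


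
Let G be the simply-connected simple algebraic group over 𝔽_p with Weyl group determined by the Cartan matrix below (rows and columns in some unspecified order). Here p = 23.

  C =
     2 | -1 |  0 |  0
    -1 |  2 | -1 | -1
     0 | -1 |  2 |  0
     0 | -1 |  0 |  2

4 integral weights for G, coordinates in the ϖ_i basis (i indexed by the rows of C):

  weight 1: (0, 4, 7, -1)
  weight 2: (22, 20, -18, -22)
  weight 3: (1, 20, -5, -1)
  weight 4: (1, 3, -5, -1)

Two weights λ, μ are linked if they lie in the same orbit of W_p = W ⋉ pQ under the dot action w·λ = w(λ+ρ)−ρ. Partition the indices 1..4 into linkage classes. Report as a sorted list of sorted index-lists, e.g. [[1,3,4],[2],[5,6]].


Dynkin diagram of C (from the 6 off-diagonal −1 entries): D_4.

Ā_23 reps of the 4 weights (D_4, coords as presented):

  [1] (1, 5, 8, 0)
  [2] (2, 0, 4, 0)
  [3] (2, 0, 4, 0)
  [4] (2, 0, 4, 0)

The 4 indices split into 2 linkage classes (same alcove rep ⇔ same W_23-dot-orbit):

[[1], [2, 3, 4]]


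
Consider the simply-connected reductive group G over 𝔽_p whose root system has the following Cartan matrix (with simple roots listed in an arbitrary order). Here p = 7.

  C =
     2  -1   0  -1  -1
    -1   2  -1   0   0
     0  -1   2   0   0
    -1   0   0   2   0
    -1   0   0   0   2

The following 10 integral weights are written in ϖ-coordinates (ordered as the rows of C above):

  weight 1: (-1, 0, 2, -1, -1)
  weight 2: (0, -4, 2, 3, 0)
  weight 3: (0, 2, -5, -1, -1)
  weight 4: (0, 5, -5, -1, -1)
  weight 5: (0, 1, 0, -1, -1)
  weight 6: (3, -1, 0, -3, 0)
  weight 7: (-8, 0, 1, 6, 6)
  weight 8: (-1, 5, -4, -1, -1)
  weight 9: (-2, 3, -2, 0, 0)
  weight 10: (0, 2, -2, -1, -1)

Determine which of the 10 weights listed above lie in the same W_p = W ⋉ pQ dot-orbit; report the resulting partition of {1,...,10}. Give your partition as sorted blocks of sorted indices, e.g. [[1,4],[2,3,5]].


D_5 Cartan matrix, 5 simple roots permuted; ρ=(1,1,1,1,1).

Ā_7 reps of the 10 weights (D_5, coords as presented):

    [1] (0, 1, 3, 0, 0)
    [2] (1, 1, 0, 2, 1)
    [3] (0, 1, 3, 0, 0)
    [4] (0, 1, 3, 0, 0)
    [5] (1, 2, 1, 0, 0)
    [6] (1, 1, 0, 2, 1)
    [7] (0, 1, 3, 0, 0)
    [8] (0, 1, 3, 0, 0)
    [9] (1, 2, 1, 0, 0)
    [10] (1, 2, 1, 0, 0)

Partition of {1..10} into 3 W_7-dot-orbits:

[[1, 3, 4, 7, 8], [2, 6], [5, 9, 10]]


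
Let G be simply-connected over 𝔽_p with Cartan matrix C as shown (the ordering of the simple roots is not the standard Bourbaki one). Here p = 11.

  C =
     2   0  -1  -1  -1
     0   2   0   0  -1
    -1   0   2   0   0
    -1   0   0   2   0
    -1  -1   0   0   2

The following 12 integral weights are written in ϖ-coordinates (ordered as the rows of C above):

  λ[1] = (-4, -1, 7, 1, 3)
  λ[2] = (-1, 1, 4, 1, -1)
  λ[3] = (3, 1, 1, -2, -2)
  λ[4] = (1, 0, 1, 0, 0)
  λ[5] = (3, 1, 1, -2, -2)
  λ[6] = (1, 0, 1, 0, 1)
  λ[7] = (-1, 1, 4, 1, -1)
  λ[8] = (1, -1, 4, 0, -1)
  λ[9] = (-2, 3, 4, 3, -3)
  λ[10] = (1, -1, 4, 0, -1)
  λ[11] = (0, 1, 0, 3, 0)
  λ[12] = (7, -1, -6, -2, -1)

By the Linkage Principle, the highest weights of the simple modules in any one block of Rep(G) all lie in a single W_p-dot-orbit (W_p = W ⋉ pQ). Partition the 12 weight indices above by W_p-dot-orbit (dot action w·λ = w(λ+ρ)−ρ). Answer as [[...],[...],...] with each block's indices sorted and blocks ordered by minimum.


C ↔ D_5 under row/col permutation; |W(D_5)| = 1920.

λ_j+ρ reflected into Ā_11 (⟨·,θ^∨⟩≤11); 5-tuples as given:

  λ_1+ρ ↦ (2, 0, 5, 1, 0);  λ_2+ρ ↦ (0, 2, 5, 2, 0);  λ_3+ρ ↦ (2, 1, 2, 1, 1);  λ_4+ρ ↦ (2, 1, 2, 1, 1);  λ_5+ρ ↦ (2, 1, 2, 1, 1);  λ_6+ρ ↦ (2, 1, 2, 1, 1);  λ_7+ρ ↦ (0, 2, 5, 2, 0);  λ_8+ρ ↦ (2, 0, 5, 1, 0);  λ_9+ρ ↦ (2, 1, 2, 1, 1);  λ_10+ρ ↦ (2, 0, 5, 1, 0);  λ_11+ρ ↦ (1, 2, 1, 4, 1);  λ_12+ρ ↦ (2, 0, 5, 1, 0)

The 12 indices split into 4 linkage classes (same alcove rep ⇔ same W_11-dot-orbit):

[[1, 8, 10, 12], [2, 7], [3, 4, 5, 6, 9], [11]]
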